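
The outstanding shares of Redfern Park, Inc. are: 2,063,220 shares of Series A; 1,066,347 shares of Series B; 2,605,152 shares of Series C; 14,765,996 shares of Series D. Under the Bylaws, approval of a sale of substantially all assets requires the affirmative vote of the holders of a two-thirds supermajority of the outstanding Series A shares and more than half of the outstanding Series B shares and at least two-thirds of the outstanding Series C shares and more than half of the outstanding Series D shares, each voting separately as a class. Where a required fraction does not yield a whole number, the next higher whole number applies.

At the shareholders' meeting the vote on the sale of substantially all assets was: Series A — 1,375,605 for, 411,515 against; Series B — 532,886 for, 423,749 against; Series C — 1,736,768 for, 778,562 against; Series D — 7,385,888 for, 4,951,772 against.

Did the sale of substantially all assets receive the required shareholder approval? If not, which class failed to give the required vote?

Not approved — the Series B shares did not give the required vote.

Series A: 2/3 of 2063220 = 1375480; 1,375,480 required, 1,375,605 in favor — approved.
Series B: a majority of 1066347 is 533174; 533,174 required, 532,886 in favor — not approved.
Series C: 2/3 of 2605152 = 1736768; 1,736,768 required, 1,736,768 in favor — approved.
Series D: a majority of 14765996 is 7382999; 7,382,999 required, 7,385,888 in favor — approved.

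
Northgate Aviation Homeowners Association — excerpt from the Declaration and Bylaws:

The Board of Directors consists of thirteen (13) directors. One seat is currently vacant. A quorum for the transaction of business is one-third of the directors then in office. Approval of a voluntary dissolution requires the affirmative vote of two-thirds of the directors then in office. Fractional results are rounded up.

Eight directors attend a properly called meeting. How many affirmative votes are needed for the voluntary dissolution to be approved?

The voluntary dissolution requires two-thirds of the directors then in office (12).
2/3 of 12 = 8.

8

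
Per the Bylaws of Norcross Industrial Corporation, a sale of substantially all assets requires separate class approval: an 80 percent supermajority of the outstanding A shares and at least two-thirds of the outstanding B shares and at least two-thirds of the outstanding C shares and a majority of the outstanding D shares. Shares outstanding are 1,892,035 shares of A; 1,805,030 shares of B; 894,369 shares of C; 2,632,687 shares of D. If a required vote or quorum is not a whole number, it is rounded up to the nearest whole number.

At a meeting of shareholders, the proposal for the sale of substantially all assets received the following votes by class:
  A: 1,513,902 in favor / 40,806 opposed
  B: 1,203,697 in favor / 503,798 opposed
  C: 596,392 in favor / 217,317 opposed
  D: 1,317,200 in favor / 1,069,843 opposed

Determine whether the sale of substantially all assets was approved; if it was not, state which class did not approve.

A: 4/5 of 1892035 = 1513628; 1,513,628 required, 1,513,902 in favor — approved.
B: 2/3 of 1805030 = 1203353.33, rounded up to 1203354; 1,203,354 required, 1,203,697 in favor — approved.
C: 2/3 of 894369 = 596246; 596,246 required, 596,392 in favor — approved.
D: a majority of 2632687 is 1316344; 1,316,344 required, 1,317,200 in favor — approved.

Approved — every class gave the required vote.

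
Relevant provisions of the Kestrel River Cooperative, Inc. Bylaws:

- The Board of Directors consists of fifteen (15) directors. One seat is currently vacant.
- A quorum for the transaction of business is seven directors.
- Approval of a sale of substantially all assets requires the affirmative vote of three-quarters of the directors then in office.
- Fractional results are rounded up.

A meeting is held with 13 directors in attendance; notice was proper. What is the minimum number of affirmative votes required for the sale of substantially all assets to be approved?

11

The sale of substantially all assets requires three-fourths of the directors then in office (14).
3/4 of 14 = 10.50, rounded up to 11.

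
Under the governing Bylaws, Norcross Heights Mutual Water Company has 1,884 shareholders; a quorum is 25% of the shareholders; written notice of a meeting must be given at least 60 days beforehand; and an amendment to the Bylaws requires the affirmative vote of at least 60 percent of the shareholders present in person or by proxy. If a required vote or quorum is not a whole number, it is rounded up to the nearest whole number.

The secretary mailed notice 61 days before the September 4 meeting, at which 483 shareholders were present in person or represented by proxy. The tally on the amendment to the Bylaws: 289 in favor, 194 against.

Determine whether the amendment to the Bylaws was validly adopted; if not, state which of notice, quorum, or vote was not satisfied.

Invalid — vote requirement not satisfied.

Notice: 61 days given; 60 required. Satisfied.
Quorum: 25% of 1,884 = 471; 483 present. Satisfied.
Vote: requires three-fifths of those present (483); 3/5 of 483 = 289.80, rounded up to 290, so 290 needed; 289 in favor. Not satisfied.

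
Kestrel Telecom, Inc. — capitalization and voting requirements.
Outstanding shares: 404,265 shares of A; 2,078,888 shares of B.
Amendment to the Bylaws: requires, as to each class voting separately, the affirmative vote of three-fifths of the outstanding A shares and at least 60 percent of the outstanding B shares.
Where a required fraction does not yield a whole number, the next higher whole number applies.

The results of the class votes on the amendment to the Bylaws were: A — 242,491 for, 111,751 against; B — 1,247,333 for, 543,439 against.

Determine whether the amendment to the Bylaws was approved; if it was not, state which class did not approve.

Not approved — the A shares did not give the required vote.

A: 3/5 of 404265 = 242559; 242,559 required, 242,491 in favor — not approved.
B: 3/5 of 2078888 = 1247332.80, rounded up to 1247333; 1,247,333 required, 1,247,333 in favor — approved.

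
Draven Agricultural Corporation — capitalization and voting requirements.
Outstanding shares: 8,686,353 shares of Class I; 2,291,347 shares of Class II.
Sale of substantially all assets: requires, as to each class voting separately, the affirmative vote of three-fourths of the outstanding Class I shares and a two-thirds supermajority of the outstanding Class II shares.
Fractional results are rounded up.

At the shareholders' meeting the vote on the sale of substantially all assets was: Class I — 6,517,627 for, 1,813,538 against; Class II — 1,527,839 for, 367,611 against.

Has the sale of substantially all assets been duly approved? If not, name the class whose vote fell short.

Class I: 3/4 of 8686353 = 6514764.75, rounded up to 6514765; 6,514,765 required, 6,517,627 in favor — approved.
Class II: 2/3 of 2291347 = 1527564.67, rounded up to 1527565; 1,527,565 required, 1,527,839 in favor — approved.

Approved — every class gave the required vote.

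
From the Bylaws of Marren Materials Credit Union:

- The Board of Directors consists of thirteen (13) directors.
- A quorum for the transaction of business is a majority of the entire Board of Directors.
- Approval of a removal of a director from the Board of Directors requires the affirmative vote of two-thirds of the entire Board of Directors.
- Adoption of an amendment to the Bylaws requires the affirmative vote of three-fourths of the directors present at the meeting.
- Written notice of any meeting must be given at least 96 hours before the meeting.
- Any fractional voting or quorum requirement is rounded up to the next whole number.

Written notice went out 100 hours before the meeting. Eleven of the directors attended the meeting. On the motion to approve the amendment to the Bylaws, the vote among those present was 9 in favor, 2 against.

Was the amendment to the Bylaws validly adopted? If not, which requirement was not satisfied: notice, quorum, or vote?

Notice: 100 hours given; 96 required (100 ≥ 96). Satisfied.
Quorum: 11 present; quorum is 7. Satisfied.
Vote: the amendment to the Bylaws requires three-fourths of the directors present (11). 3/4 of 11 = 8.25, rounded up to 9, so 9 affirmative votes are needed; 9 voted in favor. Satisfied.

Valid — all requirements satisfied.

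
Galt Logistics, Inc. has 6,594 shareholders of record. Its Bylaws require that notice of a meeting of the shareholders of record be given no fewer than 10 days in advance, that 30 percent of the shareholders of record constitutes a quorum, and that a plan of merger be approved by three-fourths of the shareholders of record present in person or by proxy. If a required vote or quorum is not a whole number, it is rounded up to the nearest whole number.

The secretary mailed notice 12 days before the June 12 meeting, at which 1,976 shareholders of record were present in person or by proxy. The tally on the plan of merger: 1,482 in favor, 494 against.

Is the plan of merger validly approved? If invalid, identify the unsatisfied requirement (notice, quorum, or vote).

Invalid — quorum requirement not satisfied.

Notice: 12 days given; 10 required. Satisfied.
Quorum: 30% of 6,594 = 1,978.20, rounded up to 1,979; 1,976 present. Not satisfied.
Vote: requires three-fourths of those present (1,976); 3/4 of 1976 = 1482, so 1,482 needed; 1,482 in favor. Satisfied.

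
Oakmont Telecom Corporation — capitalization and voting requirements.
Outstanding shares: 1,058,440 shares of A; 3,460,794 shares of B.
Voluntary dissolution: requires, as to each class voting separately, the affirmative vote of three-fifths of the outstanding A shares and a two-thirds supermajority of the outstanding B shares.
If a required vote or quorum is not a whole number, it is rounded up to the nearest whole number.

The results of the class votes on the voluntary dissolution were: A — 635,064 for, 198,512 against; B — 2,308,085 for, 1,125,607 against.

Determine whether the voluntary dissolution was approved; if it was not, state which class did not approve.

A: 3/5 of 1058440 = 635064; 635,064 required, 635,064 in favor — approved.
B: 2/3 of 3460794 = 2307196; 2,307,196 required, 2,308,085 in favor — approved.

Approved — every class gave the required vote.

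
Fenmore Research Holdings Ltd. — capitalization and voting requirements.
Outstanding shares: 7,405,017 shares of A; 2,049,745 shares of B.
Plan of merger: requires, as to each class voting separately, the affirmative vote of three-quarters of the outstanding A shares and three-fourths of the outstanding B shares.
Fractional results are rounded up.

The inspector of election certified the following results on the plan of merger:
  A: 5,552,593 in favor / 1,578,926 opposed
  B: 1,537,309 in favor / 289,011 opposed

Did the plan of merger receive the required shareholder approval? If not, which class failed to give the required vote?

A: 3/4 of 7405017 = 5553762.75, rounded up to 5553763; 5,553,763 required, 5,552,593 in favor — not approved.
B: 3/4 of 2049745 = 1537308.75, rounded up to 1537309; 1,537,309 required, 1,537,309 in favor — approved.

Not approved — the A shares did not give the required vote.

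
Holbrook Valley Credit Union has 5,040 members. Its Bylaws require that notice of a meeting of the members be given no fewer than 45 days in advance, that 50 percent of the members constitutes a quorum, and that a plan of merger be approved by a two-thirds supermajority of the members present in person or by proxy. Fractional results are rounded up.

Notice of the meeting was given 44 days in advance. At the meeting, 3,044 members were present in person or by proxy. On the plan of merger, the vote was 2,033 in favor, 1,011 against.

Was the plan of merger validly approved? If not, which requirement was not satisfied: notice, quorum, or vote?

Notice: 44 days given; 45 required. Not satisfied.
Quorum: 50% of 5,040 = 2,520; 3,044 present. Satisfied.
Vote: requires two-thirds of those present (3,044); 2/3 of 3044 = 2029.33, rounded up to 2030, so 2,030 needed; 2,033 in favor. Satisfied.

Invalid — notice requirement not satisfied.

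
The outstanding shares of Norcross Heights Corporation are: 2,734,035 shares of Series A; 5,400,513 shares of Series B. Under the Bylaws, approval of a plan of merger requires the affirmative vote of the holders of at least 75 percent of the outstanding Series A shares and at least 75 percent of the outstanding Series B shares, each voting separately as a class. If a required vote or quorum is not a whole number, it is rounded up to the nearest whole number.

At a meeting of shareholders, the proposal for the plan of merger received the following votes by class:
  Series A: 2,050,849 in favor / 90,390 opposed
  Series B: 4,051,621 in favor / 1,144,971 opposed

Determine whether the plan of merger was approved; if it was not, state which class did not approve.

Approved — every class gave the required vote.

Series A: 3/4 of 2734035 = 2050526.25, rounded up to 2050527; 2,050,527 required, 2,050,849 in favor — approved.
Series B: 3/4 of 5400513 = 4050384.75, rounded up to 4050385; 4,050,385 required, 4,051,621 in favor — approved.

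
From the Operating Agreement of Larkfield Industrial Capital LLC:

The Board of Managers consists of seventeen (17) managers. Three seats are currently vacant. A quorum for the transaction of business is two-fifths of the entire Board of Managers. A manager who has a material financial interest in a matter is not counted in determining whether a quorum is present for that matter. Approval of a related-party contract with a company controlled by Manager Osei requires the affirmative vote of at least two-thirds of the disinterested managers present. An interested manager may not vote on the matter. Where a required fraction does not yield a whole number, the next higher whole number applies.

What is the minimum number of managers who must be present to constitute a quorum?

2/5 of 17 = 6.80, rounded up to 7.

7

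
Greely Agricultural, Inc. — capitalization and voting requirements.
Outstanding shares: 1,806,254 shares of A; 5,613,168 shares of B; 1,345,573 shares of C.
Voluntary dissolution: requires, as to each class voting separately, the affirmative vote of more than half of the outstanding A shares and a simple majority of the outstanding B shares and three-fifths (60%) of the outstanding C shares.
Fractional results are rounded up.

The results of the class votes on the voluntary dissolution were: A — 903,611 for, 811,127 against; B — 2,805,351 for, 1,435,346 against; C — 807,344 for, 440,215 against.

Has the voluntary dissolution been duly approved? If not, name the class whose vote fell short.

Not approved — the B shares did not give the required vote.

A: a majority of 1806254 is 903128; 903,128 required, 903,611 in favor — approved.
B: a majority of 5613168 is 2806585; 2,806,585 required, 2,805,351 in favor — not approved.
C: 3/5 of 1345573 = 807343.80, rounded up to 807344; 807,344 required, 807,344 in favor — approved.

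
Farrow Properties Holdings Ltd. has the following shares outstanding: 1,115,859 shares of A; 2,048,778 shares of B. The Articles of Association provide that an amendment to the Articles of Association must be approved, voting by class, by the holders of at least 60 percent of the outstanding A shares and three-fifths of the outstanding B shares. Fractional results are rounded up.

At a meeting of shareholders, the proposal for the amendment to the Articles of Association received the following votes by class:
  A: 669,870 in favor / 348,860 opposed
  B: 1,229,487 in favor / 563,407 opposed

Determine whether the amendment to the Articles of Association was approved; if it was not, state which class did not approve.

Approved — every class gave the required vote.

A: 3/5 of 1115859 = 669515.40, rounded up to 669516; 669,516 required, 669,870 in favor — approved.
B: 3/5 of 2048778 = 1229266.80, rounded up to 1229267; 1,229,267 required, 1,229,487 in favor — approved.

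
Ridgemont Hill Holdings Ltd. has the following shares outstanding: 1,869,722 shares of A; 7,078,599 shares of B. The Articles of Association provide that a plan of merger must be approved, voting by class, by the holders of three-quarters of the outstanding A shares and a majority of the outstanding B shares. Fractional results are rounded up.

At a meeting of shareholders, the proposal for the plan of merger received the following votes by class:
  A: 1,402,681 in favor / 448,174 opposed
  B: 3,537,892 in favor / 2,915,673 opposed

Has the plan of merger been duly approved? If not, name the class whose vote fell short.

A: 3/4 of 1869722 = 1402291.50, rounded up to 1402292; 1,402,292 required, 1,402,681 in favor — approved.
B: a majority of 7078599 is 3539300; 3,539,300 required, 3,537,892 in favor — not approved.

Not approved — the B shares did not give the required vote.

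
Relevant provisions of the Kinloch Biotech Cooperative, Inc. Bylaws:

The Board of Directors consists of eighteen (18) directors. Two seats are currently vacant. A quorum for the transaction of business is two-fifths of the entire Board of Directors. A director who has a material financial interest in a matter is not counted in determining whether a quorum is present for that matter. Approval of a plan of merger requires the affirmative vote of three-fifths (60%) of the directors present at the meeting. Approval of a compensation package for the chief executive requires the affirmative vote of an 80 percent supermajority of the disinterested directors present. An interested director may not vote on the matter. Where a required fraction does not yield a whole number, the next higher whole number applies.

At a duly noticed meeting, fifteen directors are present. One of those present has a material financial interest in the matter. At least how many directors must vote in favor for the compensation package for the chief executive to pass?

The compensation package for the chief executive requires four-fifths of the disinterested directors present (15 − 1 = 14).
4/5 of 14 = 11.20, rounded up to 12.

12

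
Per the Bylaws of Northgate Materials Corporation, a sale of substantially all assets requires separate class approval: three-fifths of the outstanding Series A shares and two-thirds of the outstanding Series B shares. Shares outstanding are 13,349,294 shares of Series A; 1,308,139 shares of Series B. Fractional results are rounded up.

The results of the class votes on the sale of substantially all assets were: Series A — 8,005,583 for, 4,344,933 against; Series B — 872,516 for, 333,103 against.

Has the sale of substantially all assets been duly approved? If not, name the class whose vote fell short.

Series A: 3/5 of 13349294 = 8009576.40, rounded up to 8009577; 8,009,577 required, 8,005,583 in favor — not approved.
Series B: 2/3 of 1308139 = 872092.67, rounded up to 872093; 872,093 required, 872,516 in favor — approved.

Not approved — the Series A shares did not give the required vote.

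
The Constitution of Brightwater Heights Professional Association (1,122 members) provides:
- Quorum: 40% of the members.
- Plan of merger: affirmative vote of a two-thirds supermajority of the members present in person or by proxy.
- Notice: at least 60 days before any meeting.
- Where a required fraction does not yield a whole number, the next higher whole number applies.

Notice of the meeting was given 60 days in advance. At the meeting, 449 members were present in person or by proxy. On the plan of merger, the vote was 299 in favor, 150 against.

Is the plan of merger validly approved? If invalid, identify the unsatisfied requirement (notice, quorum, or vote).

Invalid — vote requirement not satisfied.

Notice: 60 days given; 60 required. Satisfied.
Quorum: 40% of 1,122 = 448.80, rounded up to 449; 449 present. Satisfied.
Vote: requires two-thirds of those present (449); 2/3 of 449 = 299.33, rounded up to 300, so 300 needed; 299 in favor. Not satisfied.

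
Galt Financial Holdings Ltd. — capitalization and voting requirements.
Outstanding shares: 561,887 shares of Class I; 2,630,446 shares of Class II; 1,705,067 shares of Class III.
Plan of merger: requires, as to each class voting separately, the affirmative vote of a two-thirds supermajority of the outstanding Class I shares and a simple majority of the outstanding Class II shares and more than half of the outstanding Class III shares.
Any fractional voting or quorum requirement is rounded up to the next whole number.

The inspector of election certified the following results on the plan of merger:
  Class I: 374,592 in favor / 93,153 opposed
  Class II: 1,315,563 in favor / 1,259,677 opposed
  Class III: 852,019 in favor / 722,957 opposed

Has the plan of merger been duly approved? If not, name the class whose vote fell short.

Class I: 2/3 of 561887 = 374591.33, rounded up to 374592; 374,592 required, 374,592 in favor — approved.
Class II: a majority of 2630446 is 1315224; 1,315,224 required, 1,315,563 in favor — approved.
Class III: a majority of 1705067 is 852534; 852,534 required, 852,019 in favor — not approved.

Not approved — the Class III shares did not give the required vote.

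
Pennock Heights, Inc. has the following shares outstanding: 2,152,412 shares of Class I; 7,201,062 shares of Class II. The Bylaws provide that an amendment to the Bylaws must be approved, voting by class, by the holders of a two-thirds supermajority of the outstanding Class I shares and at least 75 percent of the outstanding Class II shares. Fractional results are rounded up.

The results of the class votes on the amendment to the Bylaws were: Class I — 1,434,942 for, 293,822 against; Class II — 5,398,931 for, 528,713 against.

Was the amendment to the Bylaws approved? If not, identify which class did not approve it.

Class I: 2/3 of 2152412 = 1434941.33, rounded up to 1434942; 1,434,942 required, 1,434,942 in favor — approved.
Class II: 3/4 of 7201062 = 5400796.50, rounded up to 5400797; 5,400,797 required, 5,398,931 in favor — not approved.

Not approved — the Class II shares did not give the required vote.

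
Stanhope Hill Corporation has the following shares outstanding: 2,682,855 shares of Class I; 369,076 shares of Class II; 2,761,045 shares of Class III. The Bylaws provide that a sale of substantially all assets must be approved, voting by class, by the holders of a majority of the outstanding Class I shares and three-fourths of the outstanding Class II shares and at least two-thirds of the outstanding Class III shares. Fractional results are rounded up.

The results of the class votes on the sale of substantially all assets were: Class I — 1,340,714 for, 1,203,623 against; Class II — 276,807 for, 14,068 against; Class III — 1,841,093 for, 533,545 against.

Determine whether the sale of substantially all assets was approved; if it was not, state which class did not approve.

Class I: a majority of 2682855 is 1341428; 1,341,428 required, 1,340,714 in favor — not approved.
Class II: 3/4 of 369076 = 276807; 276,807 required, 276,807 in favor — approved.
Class III: 2/3 of 2761045 = 1840696.67, rounded up to 1840697; 1,840,697 required, 1,841,093 in favor — approved.

Not approved — the Class I shares did not give the required vote.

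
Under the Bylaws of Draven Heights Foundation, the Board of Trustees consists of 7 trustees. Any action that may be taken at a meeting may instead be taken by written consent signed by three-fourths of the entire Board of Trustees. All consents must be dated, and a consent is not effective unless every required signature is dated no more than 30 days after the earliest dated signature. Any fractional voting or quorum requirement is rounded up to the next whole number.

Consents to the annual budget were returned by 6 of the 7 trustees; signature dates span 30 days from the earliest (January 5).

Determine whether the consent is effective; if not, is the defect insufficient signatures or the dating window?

Signatures required: three-fourths of 7 — 3/4 of 7 = 5.25, rounded up to 6, so 6 needed; 6 signed. Sufficient.
Dating window: the latest signature is 30 days after the earliest; the limit is 30 days. Within the window.

Effective — both the signature and dating-window requirements are satisfied.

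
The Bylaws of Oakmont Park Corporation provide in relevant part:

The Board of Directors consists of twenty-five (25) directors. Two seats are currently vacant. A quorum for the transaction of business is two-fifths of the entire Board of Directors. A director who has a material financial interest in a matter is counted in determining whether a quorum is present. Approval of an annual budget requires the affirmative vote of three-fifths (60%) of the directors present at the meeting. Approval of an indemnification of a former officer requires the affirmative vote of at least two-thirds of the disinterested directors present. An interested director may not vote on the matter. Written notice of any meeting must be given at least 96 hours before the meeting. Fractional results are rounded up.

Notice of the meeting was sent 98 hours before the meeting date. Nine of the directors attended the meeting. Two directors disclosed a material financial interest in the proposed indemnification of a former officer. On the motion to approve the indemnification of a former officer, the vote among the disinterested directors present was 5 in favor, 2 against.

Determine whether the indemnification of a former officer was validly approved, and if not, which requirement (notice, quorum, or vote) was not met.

Notice: 98 hours given; 96 required (98 ≥ 96). Satisfied.
Quorum: 9 present (interested directors count toward quorum); quorum is 10. Not satisfied.
Vote: the indemnification of a former officer requires two-thirds of the disinterested directors present (9 − 2 = 7). 2/3 of 7 = 4.67, rounded up to 5, so 5 affirmative votes are needed; 5 voted in favor. Satisfied. (Moot — without a quorum no business can be validly transacted.)

Invalid — quorum requirement not satisfied.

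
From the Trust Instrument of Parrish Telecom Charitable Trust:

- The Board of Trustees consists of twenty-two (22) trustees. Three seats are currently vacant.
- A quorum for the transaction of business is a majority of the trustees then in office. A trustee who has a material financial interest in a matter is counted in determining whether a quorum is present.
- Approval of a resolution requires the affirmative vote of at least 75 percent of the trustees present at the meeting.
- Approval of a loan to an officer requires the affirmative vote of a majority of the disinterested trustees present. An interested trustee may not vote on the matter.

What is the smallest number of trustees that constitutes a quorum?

10

A majority of 19 is 10.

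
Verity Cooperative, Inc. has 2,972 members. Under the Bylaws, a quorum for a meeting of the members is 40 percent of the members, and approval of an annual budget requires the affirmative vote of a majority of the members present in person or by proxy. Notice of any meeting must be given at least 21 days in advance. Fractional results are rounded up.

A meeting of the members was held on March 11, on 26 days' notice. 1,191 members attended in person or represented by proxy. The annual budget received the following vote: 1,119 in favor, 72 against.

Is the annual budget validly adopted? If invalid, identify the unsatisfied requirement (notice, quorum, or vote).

Valid — all requirements satisfied.

Notice: 26 days given; 21 required. Satisfied.
Quorum: 40% of 2,972 = 1,188.80, rounded up to 1,189; 1,191 present. Satisfied.
Vote: requires a majority of those present (1,191); a majority of 1191 is 596, so 596 needed; 1,119 in favor. Satisfied.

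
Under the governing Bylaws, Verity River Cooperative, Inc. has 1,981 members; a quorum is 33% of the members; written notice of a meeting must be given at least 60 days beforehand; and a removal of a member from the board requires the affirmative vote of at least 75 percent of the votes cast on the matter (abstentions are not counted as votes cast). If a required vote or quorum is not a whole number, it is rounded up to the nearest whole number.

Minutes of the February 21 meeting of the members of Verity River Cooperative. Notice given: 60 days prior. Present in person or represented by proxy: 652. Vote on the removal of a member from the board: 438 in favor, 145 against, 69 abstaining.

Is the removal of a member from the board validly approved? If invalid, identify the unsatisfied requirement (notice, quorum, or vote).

Notice: 60 days given; 60 required. Satisfied.
Quorum: 33% of 1,981 = 653.73, rounded up to 654; 652 present. Not satisfied.
Vote: requires three-fourths of the votes cast (652 − 69 abstaining = 583); 3/4 of 583 = 437.25, rounded up to 438, so 438 needed; 438 in favor. Satisfied.

Invalid — quorum requirement not satisfied.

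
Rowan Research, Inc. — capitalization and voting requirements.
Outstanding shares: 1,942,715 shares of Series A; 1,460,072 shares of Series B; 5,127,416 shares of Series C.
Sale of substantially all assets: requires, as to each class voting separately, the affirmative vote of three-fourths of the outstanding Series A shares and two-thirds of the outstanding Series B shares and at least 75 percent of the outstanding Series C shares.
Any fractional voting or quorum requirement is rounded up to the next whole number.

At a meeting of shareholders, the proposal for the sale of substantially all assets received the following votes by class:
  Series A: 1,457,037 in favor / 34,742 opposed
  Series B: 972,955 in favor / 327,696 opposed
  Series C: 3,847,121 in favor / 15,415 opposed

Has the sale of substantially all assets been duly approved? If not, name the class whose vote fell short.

Series A: 3/4 of 1942715 = 1457036.25, rounded up to 1457037; 1,457,037 required, 1,457,037 in favor — approved.
Series B: 2/3 of 1460072 = 973381.33, rounded up to 973382; 973,382 required, 972,955 in favor — not approved.
Series C: 3/4 of 5127416 = 3845562; 3,845,562 required, 3,847,121 in favor — approved.

Not approved — the Series B shares did not give the required vote.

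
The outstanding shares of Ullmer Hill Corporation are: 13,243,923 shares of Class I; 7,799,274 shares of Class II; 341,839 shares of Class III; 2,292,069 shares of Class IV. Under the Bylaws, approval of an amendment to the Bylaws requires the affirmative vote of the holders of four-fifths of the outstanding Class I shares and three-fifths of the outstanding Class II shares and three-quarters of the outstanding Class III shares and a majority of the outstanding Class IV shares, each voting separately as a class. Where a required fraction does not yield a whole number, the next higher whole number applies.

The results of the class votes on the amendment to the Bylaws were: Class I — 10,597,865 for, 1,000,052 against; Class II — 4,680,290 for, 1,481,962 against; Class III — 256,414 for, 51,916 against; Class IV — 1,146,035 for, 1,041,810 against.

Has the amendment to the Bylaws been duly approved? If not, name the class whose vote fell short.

Approved — every class gave the required vote.

Class I: 4/5 of 13243923 = 10595138.40, rounded up to 10595139; 10,595,139 required, 10,597,865 in favor — approved.
Class II: 3/5 of 7799274 = 4679564.40, rounded up to 4679565; 4,679,565 required, 4,680,290 in favor — approved.
Class III: 3/4 of 341839 = 256379.25, rounded up to 256380; 256,380 required, 256,414 in favor — approved.
Class IV: a majority of 2292069 is 1146035; 1,146,035 required, 1,146,035 in favor — approved.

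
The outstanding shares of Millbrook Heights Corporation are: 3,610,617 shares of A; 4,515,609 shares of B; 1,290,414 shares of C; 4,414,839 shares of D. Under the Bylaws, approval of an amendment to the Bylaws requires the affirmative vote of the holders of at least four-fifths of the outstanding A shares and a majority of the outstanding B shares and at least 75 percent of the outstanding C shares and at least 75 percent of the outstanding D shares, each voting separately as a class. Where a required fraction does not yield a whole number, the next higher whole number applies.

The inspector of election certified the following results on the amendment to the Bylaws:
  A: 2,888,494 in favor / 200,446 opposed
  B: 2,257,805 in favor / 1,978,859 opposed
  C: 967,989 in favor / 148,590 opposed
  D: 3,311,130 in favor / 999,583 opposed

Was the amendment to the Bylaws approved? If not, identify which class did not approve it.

A: 4/5 of 3610617 = 2888493.60, rounded up to 2888494; 2,888,494 required, 2,888,494 in favor — approved.
B: a majority of 4515609 is 2257805; 2,257,805 required, 2,257,805 in favor — approved.
C: 3/4 of 1290414 = 967810.50, rounded up to 967811; 967,811 required, 967,989 in favor — approved.
D: 3/4 of 4414839 = 3311129.25, rounded up to 3311130; 3,311,130 required, 3,311,130 in favor — approved.

Approved — every class gave the required vote.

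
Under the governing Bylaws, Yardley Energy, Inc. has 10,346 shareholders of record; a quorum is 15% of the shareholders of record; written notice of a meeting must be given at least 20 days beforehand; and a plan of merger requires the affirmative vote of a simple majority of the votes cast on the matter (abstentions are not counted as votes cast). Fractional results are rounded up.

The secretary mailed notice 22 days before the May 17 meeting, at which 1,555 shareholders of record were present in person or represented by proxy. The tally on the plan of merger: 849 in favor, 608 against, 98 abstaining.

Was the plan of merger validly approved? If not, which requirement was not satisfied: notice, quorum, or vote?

Valid — all requirements satisfied.

Notice: 22 days given; 20 required. Satisfied.
Quorum: 15% of 10,346 = 1,551.90, rounded up to 1,552; 1,555 present. Satisfied.
Vote: requires a majority of the votes cast (1,555 − 98 abstaining = 1,457); a majority of 1457 is 729, so 729 needed; 849 in favor. Satisfied.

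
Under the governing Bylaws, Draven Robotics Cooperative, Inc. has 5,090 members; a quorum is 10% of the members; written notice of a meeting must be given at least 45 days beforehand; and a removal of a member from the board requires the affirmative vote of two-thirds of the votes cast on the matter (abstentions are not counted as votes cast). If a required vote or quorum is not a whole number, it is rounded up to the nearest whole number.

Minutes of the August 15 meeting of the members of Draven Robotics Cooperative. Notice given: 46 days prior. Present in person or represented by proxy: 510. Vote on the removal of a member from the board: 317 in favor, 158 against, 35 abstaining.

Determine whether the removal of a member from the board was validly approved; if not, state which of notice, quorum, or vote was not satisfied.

Valid — all requirements satisfied.

Notice: 46 days given; 45 required. Satisfied.
Quorum: 10% of 5,090 = 509; 510 present. Satisfied.
Vote: requires two-thirds of the votes cast (510 − 35 abstaining = 475); 2/3 of 475 = 316.67, rounded up to 317, so 317 needed; 317 in favor. Satisfied.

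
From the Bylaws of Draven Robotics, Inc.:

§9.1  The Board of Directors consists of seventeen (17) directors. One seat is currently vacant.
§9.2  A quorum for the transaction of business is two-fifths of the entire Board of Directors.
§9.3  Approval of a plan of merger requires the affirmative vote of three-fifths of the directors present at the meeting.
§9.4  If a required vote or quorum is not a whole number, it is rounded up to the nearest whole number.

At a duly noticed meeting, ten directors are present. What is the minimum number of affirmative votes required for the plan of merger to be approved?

The plan of merger requires three-fifths of the directors present (10).
3/5 of 10 = 6.

6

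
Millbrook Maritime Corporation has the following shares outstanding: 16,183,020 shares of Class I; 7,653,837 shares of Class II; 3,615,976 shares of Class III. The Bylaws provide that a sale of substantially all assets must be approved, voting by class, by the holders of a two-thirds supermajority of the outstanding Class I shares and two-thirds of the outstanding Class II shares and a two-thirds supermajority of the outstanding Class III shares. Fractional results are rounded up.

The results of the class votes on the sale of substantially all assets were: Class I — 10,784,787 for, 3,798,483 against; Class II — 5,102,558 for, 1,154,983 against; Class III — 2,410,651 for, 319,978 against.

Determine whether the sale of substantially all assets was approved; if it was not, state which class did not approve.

Class I: 2/3 of 16183020 = 10788680; 10,788,680 required, 10,784,787 in favor — not approved.
Class II: 2/3 of 7653837 = 5102558; 5,102,558 required, 5,102,558 in favor — approved.
Class III: 2/3 of 3615976 = 2410650.67, rounded up to 2410651; 2,410,651 required, 2,410,651 in favor — approved.

Not approved — the Class I shares did not give the required vote.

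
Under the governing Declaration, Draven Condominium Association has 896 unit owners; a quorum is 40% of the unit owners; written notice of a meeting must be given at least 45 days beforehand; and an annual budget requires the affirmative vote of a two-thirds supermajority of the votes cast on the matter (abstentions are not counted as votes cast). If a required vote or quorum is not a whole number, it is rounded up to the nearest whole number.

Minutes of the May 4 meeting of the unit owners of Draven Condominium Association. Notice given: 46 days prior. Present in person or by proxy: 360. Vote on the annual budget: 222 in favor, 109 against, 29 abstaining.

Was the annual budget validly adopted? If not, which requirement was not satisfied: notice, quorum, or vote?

Valid — all requirements satisfied.

Notice: 46 days given; 45 required. Satisfied.
Quorum: 40% of 896 = 358.40, rounded up to 359; 360 present. Satisfied.
Vote: requires two-thirds of the votes cast (360 − 29 abstaining = 331); 2/3 of 331 = 220.67, rounded up to 221, so 221 needed; 222 in favor. Satisfied.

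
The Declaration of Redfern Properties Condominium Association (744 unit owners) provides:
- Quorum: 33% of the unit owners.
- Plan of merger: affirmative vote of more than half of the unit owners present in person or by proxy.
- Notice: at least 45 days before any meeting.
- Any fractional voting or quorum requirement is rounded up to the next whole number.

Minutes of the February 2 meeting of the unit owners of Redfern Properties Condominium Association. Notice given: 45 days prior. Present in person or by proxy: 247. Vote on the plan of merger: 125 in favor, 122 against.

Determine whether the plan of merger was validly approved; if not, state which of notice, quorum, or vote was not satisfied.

Notice: 45 days given; 45 required. Satisfied.
Quorum: 33% of 744 = 245.52, rounded up to 246; 247 present. Satisfied.
Vote: requires a majority of those present (247); a majority of 247 is 124, so 124 needed; 125 in favor. Satisfied.

Valid — all requirements satisfied.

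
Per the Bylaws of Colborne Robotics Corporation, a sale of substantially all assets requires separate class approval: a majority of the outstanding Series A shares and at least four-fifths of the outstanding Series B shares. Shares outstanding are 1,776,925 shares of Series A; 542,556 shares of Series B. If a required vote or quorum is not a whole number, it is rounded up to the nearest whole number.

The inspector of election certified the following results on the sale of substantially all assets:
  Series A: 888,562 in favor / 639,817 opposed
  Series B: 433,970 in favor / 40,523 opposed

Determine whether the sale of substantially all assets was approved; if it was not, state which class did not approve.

Not approved — the Series B shares did not give the required vote.

Series A: a majority of 1776925 is 888463; 888,463 required, 888,562 in favor — approved.
Series B: 4/5 of 542556 = 434044.80, rounded up to 434045; 434,045 required, 433,970 in favor — not approved.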